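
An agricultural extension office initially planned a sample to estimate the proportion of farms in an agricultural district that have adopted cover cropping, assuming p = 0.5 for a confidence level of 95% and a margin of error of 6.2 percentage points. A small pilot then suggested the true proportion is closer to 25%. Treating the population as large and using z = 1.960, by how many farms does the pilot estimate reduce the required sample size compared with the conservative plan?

Conservative (p = 0.5): n = 1.960² × 0.25 / 0.062² ≈ 249.84 → 250.
Using p = 0.25: p(1−p) = 0.1875, so n = 1.960² × 0.1875 / 0.062² ≈ 187.38 → 188.
Reduction: 250 − 188 = 62.

62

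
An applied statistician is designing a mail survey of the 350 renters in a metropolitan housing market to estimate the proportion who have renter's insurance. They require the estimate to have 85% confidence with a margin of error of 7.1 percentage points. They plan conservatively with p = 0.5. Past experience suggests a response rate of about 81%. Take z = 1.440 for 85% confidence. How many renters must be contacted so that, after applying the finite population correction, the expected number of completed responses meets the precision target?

99

Completed interviews needed (unadjusted): n₀ = 1.440² × 0.2500 / 0.071² ≈ 102.84 → 103.
FPC for N = 350: n = 103 / (1 + 102/350) = 103 / 1.2914 ≈ 79.76 → 80.
At an 81% response rate, contacts needed = 80 / 0.81 ≈ 98.77 → 99.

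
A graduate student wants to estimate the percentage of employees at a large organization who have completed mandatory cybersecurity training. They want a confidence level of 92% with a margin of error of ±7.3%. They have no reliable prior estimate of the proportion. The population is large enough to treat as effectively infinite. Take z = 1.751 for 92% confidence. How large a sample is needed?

144

With no prior estimate, use p = 0.5, giving p(1−p) = 0.25.
n = z²·p(1−p)/E² = 1.751² × 0.2500 / 0.073² = 3.0660 × 0.2500 / 0.005329 ≈ 143.84.
Rounding up gives n = 144.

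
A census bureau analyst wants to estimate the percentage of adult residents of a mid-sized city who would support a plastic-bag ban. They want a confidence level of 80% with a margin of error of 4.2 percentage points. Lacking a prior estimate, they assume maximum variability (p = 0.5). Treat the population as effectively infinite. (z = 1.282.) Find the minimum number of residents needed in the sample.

With p = 0.5, p(1−p) = 0.25.
n = z²·p(1−p)/E² = 1.282² × 0.2500 / 0.042² = 1.6435 × 0.2500 / 0.001764 ≈ 232.93.
Rounding up gives n = 233.

233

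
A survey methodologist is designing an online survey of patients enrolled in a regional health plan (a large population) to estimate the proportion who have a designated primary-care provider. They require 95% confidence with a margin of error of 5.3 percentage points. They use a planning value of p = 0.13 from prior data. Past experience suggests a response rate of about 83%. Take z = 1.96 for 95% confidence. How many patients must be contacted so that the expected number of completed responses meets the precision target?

Completed interviews needed: n₀ = 1.96² × 0.1131 / 0.053² ≈ 154.68 → 155.
At an 83% response rate, contacts needed = 155 / 0.83 ≈ 186.75 → 187.

187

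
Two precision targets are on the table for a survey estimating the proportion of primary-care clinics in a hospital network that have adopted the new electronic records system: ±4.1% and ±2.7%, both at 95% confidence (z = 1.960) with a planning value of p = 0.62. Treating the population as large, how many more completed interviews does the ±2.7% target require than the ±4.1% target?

703

At ±4.1%: n = 1.960² × 0.2356 / 0.041² ≈ 538.42 → 539.
At ±2.7%: n = 1.960² × 0.2356 / 0.027² ≈ 1241.54 → 1242.
Additional respondents: 1242 − 539 = 703.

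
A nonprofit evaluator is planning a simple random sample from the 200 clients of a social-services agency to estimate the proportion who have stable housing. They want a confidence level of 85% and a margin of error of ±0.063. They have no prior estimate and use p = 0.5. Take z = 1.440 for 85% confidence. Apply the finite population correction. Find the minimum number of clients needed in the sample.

80

Unadjusted: n₀ = 1.440² × 0.50 × 0.50 / 0.063² ≈ 130.61, so n₀ = 131.
Finite population correction with N = 200: n = n₀ / (1 + (n₀−1)/N) = 131 / (1 + 130/200) = 131 / 1.6500 ≈ 79.39.
Rounding up, n = 80.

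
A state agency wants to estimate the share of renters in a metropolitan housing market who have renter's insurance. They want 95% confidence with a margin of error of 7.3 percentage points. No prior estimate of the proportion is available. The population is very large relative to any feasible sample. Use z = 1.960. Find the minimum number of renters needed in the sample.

With no prior estimate, use p = 0.5, giving p(1−p) = 0.25.
n = z²·p(1−p)/E² = 1.960² × 0.2500 / 0.073² = 3.8416 × 0.2500 / 0.005329 ≈ 180.22.
Rounding up gives n = 181.

181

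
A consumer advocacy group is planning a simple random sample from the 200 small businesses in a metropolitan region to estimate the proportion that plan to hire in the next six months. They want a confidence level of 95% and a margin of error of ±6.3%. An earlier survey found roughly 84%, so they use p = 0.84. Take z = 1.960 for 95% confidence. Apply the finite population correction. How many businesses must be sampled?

80

Unadjusted: n₀ = 1.960² × 0.84 × 0.16 / 0.063² ≈ 130.09, so n₀ = 131.
Finite population correction with N = 200: n = n₀ / (1 + (n₀−1)/N) = 131 / (1 + 130/200) = 131 / 1.6500 ≈ 79.39.
Rounding up, n = 80.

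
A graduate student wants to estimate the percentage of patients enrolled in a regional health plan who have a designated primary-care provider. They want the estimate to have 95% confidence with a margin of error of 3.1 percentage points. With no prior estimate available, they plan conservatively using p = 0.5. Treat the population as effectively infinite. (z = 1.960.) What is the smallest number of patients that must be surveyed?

1000

With p = 0.5, p(1−p) = 0.25.
n = z²·p(1−p)/E² = 1.960² × 0.2500 / 0.031² = 3.8416 × 0.2500 / 0.000961 ≈ 999.38.
Rounding up gives n = 1000.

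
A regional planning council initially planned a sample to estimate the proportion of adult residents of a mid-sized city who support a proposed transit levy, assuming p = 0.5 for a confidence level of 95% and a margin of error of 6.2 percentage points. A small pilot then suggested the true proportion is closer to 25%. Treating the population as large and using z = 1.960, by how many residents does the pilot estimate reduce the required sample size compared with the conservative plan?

Conservative (p = 0.5): n = 1.960² × 0.25 / 0.062² ≈ 249.84 → 250.
Using p = 0.25: p(1−p) = 0.1875, so n = 1.960² × 0.1875 / 0.062² ≈ 187.38 → 188.
Reduction: 250 − 188 = 62.

62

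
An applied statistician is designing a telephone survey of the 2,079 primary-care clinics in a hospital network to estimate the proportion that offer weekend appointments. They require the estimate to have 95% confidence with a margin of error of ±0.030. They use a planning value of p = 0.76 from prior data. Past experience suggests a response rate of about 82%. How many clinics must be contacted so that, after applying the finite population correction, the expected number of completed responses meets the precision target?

For 95% confidence, z = 1.96.
Completed interviews needed (unadjusted): n₀ = 1.96² × 0.1824 / 0.030² ≈ 778.56 → 779.
FPC for N = 2,079: n = 779 / (1 + 778/2079) = 779 / 1.3742 ≈ 566.87 → 567.
At an 82% response rate, contacts needed = 567 / 0.82 ≈ 691.46 → 692.

692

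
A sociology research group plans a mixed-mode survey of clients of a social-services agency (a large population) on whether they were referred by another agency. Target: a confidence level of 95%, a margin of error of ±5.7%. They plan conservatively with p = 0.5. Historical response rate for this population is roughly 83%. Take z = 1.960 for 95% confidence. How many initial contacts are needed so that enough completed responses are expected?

Completed interviews needed: n₀ = 1.960² × 0.2500 / 0.057² ≈ 295.60 → 296.
At an 83% response rate, contacts needed = 296 / 0.83 ≈ 356.63 → 357.

357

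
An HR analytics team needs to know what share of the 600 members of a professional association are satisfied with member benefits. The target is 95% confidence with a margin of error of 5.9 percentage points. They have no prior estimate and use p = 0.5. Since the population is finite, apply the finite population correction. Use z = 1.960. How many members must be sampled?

Unadjusted: n₀ = 1.960² × 0.50 × 0.50 / 0.059² ≈ 275.90, so n₀ = 276.
Finite population correction with N = 600: n = n₀ / (1 + (n₀−1)/N) = 276 / (1 + 275/600) = 276 / 1.4583 ≈ 189.26.
Rounding up, n = 190.

190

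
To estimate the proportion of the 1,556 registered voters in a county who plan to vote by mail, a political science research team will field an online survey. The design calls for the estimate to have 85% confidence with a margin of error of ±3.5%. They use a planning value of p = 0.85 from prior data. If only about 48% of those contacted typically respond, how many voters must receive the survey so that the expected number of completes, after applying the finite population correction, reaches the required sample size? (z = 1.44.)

Completed interviews needed (unadjusted): n₀ = 1.44² × 0.1275 / 0.035² ≈ 215.82 → 216.
FPC for N = 1,556: n = 216 / (1 + 215/1556) = 216 / 1.1382 ≈ 189.78 → 190.
At a 48% response rate, contacts needed = 190 / 0.48 ≈ 395.83 → 396.

396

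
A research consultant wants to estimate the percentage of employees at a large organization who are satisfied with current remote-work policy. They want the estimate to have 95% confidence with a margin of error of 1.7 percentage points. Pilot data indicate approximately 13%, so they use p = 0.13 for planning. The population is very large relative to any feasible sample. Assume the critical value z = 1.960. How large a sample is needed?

1504

With p = 0.13, p(1−p) = 0.1131.
n = z²·p(1−p)/E² = 1.960² × 0.1131 / 0.017² = 3.8416 × 0.1131 / 0.000289 ≈ 1503.41.
Rounding up gives n = 1504.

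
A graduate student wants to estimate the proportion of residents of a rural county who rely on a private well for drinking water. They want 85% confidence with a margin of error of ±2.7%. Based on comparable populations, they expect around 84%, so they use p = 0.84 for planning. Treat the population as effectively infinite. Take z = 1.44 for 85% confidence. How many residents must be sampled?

With p = 0.84, p(1−p) = 0.1344.
n = z²·p(1−p)/E² = 1.44² × 0.1344 / 0.027² = 2.0736 × 0.1344 / 0.000729 ≈ 382.29.
Rounding up gives n = 383.

383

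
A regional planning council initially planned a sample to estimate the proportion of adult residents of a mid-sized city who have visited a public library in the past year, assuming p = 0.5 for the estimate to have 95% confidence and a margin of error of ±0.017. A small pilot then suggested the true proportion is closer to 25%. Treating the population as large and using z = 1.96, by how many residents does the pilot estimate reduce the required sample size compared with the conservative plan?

Conservative (p = 0.5): n = 1.96² × 0.25 / 0.017² ≈ 3323.18 → 3324.
Using p = 0.25: p(1−p) = 0.1875, so n = 1.96² × 0.1875 / 0.017² ≈ 2492.39 → 2493.
Reduction: 3324 − 2493 = 831.

831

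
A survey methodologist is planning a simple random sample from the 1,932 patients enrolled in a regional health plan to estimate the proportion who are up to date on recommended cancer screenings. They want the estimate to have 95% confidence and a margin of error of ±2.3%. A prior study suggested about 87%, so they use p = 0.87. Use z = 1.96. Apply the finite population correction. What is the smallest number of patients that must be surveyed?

577

Unadjusted: n₀ = 1.96² × 0.87 × 0.13 / 0.023² ≈ 821.33, so n₀ = 822.
Finite population correction with N = 1,932: n = n₀ / (1 + (n₀−1)/N) = 822 / (1 + 821/1932) = 822 / 1.4249 ≈ 576.86.
Rounding up, n = 577.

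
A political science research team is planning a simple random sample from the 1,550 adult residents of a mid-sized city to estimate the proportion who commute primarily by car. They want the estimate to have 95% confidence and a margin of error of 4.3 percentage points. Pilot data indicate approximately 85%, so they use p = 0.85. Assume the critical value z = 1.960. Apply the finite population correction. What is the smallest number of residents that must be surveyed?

Unadjusted: n₀ = 1.960² × 0.85 × 0.15 / 0.043² ≈ 264.90, so n₀ = 265.
Finite population correction with N = 1,550: n = n₀ / (1 + (n₀−1)/N) = 265 / (1 + 264/1550) = 265 / 1.1703 ≈ 226.43.
Rounding up, n = 227.

227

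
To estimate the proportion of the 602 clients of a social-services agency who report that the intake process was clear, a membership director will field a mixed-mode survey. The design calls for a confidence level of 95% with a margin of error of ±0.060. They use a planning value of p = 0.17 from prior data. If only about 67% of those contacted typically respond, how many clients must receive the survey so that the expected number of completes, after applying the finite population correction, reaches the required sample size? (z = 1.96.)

181

Completed interviews needed (unadjusted): n₀ = 1.96² × 0.1411 / 0.060² ≈ 150.57 → 151.
FPC for N = 602: n = 151 / (1 + 150/602) = 151 / 1.2492 ≈ 120.88 → 121.
At a 67% response rate, contacts needed = 121 / 0.67 ≈ 180.60 → 181.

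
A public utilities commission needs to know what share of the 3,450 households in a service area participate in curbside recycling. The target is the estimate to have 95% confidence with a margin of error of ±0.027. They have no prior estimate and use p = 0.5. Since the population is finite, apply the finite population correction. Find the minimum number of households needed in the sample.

954

For 95% confidence, z = 1.960.
Unadjusted: n₀ = 1.960² × 0.50 × 0.50 / 0.027² ≈ 1317.42, so n₀ = 1318.
Finite population correction with N = 3,450: n = n₀ / (1 + (n₀−1)/N) = 1318 / (1 + 1317/3450) = 1318 / 1.3817 ≈ 953.87.
Rounding up, n = 954.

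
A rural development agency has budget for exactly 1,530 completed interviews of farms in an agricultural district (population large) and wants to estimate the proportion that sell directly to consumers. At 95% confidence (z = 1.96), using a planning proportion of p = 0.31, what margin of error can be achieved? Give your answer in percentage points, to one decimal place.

2.3

SE(p̂) = √[p(1−p)/n] = √[0.2139/1530] = 0.01182.
E = z × SE = 1.96 × 0.01182 = 0.02317, or 2.3 percentage points.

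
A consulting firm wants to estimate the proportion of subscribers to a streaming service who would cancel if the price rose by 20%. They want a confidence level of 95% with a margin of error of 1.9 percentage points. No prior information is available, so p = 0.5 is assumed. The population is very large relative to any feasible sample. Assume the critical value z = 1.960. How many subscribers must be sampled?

2661

With p = 0.5, p(1−p) = 0.25.
n = z²·p(1−p)/E² = 1.960² × 0.2500 / 0.019² = 3.8416 × 0.2500 / 0.000361 ≈ 2660.39.
Rounding up gives n = 2661.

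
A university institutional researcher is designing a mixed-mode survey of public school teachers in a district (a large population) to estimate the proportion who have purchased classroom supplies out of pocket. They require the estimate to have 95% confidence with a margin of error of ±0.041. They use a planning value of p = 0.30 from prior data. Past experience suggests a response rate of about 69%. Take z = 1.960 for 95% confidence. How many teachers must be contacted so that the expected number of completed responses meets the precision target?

Completed interviews needed: n₀ = 1.960² × 0.2100 / 0.041² ≈ 479.91 → 480.
At a 69% response rate, contacts needed = 480 / 0.69 ≈ 695.65 → 696.

696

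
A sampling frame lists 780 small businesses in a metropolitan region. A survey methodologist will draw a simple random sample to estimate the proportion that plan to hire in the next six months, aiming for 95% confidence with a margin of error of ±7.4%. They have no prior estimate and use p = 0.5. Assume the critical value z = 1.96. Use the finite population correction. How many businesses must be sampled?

Unadjusted: n₀ = 1.96² × 0.50 × 0.50 / 0.074² ≈ 175.38, so n₀ = 176.
Finite population correction with N = 780: n = n₀ / (1 + (n₀−1)/N) = 176 / (1 + 175/780) = 176 / 1.2244 ≈ 143.75.
Rounding up, n = 144.

144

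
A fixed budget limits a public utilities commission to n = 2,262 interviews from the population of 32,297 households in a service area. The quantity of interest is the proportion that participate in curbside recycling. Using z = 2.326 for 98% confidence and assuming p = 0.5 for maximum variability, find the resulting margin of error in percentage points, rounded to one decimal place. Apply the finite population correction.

Finite-population factor: (N−n)/(N−1) = (32297−2262)/(32297−1) = 0.9300.
SE(p̂) = √[p(1−p)/n · (N−n)/(N−1)] = √[0.2500/2262 × 0.9300] = 0.01014.
E = z × SE = 2.326 × 0.01014 = 0.02358 ≈ 2.4 percentage points.

2.4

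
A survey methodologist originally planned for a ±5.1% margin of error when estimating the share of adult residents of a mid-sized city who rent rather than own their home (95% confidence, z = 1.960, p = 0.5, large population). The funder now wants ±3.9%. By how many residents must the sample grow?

262

At ±5.1%: n = 1.960² × 0.2500 / 0.051² ≈ 369.24 → 370.
At ±3.9%: n = 1.960² × 0.2500 / 0.039² ≈ 631.43 → 632.
Additional respondents: 632 − 370 = 262.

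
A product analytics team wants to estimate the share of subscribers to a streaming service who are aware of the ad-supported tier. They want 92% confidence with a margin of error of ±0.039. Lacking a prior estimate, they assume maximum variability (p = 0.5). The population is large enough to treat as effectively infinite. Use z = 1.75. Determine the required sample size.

504

With p = 0.5, p(1−p) = 0.25.
n = z²·p(1−p)/E² = 1.75² × 0.2500 / 0.039² = 3.0625 × 0.2500 / 0.001521 ≈ 503.37.
Rounding up gives n = 504.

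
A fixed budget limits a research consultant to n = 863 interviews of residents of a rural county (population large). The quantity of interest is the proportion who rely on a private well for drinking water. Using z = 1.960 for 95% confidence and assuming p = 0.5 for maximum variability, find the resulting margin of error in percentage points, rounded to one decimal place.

3.3

SE(p̂) = √[p(1−p)/n] = √[0.2500/863] = 0.01702.
E = z × SE = 1.960 × 0.01702 = 0.03336, or 3.3 percentage points.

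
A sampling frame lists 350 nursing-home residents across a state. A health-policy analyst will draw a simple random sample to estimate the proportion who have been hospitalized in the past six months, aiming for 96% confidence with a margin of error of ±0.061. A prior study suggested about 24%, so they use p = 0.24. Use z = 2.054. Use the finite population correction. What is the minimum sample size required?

131

Unadjusted: n₀ = 2.054² × 0.24 × 0.76 / 0.061² ≈ 206.81, so n₀ = 207.
Finite population correction with N = 350: n = n₀ / (1 + (n₀−1)/N) = 207 / (1 + 206/350) = 207 / 1.5886 ≈ 130.31.
Rounding up, n = 131.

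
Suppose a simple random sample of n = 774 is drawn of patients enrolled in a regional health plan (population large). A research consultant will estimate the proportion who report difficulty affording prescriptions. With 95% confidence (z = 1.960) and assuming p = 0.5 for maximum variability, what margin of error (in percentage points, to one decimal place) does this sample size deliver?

3.5

SE(p̂) = √[p(1−p)/n] = √[0.2500/774] = 0.01797.
E = z × SE = 1.960 × 0.01797 = 0.03523, or 3.5 percentage points.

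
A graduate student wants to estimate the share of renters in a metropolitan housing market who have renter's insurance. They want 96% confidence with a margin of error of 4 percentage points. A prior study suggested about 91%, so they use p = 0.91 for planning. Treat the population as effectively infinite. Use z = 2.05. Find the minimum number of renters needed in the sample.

With p = 0.91, p(1−p) = 0.0819.
n = z²·p(1−p)/E² = 2.05² × 0.0819 / 0.040² = 4.2025 × 0.0819 / 0.001600 ≈ 215.12.
Rounding up gives n = 216.

216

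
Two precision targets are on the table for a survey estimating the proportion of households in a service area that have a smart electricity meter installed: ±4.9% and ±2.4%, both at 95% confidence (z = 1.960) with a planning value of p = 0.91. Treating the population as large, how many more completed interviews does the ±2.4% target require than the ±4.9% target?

At ±4.9%: n = 1.960² × 0.0819 / 0.049² ≈ 131.04 → 132.
At ±2.4%: n = 1.960² × 0.0819 / 0.024² ≈ 546.23 → 547.
Additional respondents: 547 − 132 = 415.

415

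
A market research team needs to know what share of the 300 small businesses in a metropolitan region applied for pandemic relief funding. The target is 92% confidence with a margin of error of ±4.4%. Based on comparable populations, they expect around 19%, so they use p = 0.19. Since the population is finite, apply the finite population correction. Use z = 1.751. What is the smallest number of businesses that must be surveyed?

Unadjusted: n₀ = 1.751² × 0.19 × 0.81 / 0.044² ≈ 243.73, so n₀ = 244.
Finite population correction with N = 300: n = n₀ / (1 + (n₀−1)/N) = 244 / (1 + 243/300) = 244 / 1.8100 ≈ 134.81.
Rounding up, n = 135.

135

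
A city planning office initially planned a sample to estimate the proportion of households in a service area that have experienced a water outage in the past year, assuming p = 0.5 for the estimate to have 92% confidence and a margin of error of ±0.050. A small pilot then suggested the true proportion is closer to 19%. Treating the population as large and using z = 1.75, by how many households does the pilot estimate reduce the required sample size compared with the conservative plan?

Conservative (p = 0.5): n = 1.75² × 0.25 / 0.050² ≈ 306.25 → 307.
Using p = 0.19: p(1−p) = 0.1539, so n = 1.75² × 0.1539 / 0.050² ≈ 188.53 → 189.
Reduction: 307 − 189 = 118.

118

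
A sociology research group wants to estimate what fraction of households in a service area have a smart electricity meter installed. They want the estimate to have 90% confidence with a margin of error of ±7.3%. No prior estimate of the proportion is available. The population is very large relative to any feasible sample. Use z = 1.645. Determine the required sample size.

127

With no prior estimate, use p = 0.5, giving p(1−p) = 0.25.
n = z²·p(1−p)/E² = 1.645² × 0.2500 / 0.073² = 2.7060 × 0.2500 / 0.005329 ≈ 126.95.
Rounding up gives n = 127.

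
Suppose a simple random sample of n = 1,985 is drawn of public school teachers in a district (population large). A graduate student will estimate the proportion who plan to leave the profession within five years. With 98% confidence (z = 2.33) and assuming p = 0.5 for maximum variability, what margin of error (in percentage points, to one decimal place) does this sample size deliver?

2.6

SE(p̂) = √[p(1−p)/n] = √[0.2500/1985] = 0.01122.
E = z × SE = 2.33 × 0.01122 = 0.02615, or 2.6 percentage points.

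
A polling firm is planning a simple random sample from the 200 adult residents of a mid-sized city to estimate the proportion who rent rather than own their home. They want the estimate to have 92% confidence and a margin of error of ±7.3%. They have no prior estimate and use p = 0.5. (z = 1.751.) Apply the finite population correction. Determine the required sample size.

84

Unadjusted: n₀ = 1.751² × 0.50 × 0.50 / 0.073² ≈ 143.84, so n₀ = 144.
Finite population correction with N = 200: n = n₀ / (1 + (n₀−1)/N) = 144 / (1 + 143/200) = 144 / 1.7150 ≈ 83.97.
Rounding up, n = 84.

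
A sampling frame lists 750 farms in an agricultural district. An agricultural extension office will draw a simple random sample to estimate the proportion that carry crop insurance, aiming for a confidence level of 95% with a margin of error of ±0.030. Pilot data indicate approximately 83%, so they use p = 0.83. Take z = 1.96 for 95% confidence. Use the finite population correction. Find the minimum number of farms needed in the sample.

Unadjusted: n₀ = 1.96² × 0.83 × 0.17 / 0.030² ≈ 602.28, so n₀ = 603.
Finite population correction with N = 750: n = n₀ / (1 + (n₀−1)/N) = 603 / (1 + 602/750) = 603 / 1.8027 ≈ 334.50.
Rounding up, n = 335.

335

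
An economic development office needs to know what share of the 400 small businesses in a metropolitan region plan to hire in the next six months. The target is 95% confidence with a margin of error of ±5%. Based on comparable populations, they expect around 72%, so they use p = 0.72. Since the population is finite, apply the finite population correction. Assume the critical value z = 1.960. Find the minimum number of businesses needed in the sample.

175

Unadjusted: n₀ = 1.960² × 0.72 × 0.28 / 0.050² ≈ 309.79, so n₀ = 310.
Finite population correction with N = 400: n = n₀ / (1 + (n₀−1)/N) = 310 / (1 + 309/400) = 310 / 1.7725 ≈ 174.89.
Rounding up, n = 175.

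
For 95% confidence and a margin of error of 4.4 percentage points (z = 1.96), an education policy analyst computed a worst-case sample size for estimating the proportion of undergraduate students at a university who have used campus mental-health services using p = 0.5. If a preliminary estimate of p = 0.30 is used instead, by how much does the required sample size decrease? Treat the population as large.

80

Conservative (p = 0.5): n = 1.96² × 0.25 / 0.044² ≈ 496.07 → 497.
Using p = 0.30: p(1−p) = 0.2100, so n = 1.96² × 0.2100 / 0.044² ≈ 416.70 → 417.
Reduction: 497 − 417 = 80.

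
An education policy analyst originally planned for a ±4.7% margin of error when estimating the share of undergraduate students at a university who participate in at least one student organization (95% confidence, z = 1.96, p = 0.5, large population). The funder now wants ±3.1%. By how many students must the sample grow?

At ±4.7%: n = 1.96² × 0.2500 / 0.047² ≈ 434.77 → 435.
At ±3.1%: n = 1.96² × 0.2500 / 0.031² ≈ 999.38 → 1000.
Additional respondents: 1000 − 435 = 565.

565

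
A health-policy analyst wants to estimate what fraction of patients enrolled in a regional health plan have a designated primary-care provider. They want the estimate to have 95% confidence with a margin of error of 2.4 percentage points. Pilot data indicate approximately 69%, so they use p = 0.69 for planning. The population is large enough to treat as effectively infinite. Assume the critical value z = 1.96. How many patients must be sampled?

1427

With p = 0.69, p(1−p) = 0.2139.
n = z²·p(1−p)/E² = 1.96² × 0.2139 / 0.024² = 3.8416 × 0.2139 / 0.000576 ≈ 1426.59.
Rounding up gives n = 1427.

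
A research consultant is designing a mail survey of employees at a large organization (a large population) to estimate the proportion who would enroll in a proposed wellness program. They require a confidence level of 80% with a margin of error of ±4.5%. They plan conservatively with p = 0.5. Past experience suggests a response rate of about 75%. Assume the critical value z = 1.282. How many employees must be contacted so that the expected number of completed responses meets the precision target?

271

Completed interviews needed: n₀ = 1.282² × 0.2500 / 0.045² ≈ 202.90 → 203.
At a 75% response rate, contacts needed = 203 / 0.75 ≈ 270.67 → 271.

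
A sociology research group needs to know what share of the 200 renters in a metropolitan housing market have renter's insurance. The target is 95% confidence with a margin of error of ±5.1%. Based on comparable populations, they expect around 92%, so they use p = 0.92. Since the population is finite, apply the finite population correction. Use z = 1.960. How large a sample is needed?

Unadjusted: n₀ = 1.960² × 0.92 × 0.08 / 0.051² ≈ 108.71, so n₀ = 109.
Finite population correction with N = 200: n = n₀ / (1 + (n₀−1)/N) = 109 / (1 + 108/200) = 109 / 1.5400 ≈ 70.78.
Rounding up, n = 71.

71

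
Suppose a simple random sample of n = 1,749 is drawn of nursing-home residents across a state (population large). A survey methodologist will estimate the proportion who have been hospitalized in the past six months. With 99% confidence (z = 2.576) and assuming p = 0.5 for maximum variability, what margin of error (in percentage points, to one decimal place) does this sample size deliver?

3.1

SE(p̂) = √[p(1−p)/n] = √[0.2500/1749] = 0.01196.
E = z × SE = 2.576 × 0.01196 = 0.03080, or 3.1 percentage points.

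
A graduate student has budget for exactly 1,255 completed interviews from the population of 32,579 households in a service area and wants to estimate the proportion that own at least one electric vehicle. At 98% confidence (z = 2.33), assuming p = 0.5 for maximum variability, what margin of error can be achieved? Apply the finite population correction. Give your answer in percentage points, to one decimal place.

Finite-population factor: (N−n)/(N−1) = (32579−1255)/(32579−1) = 0.9615.
SE(p̂) = √[p(1−p)/n · (N−n)/(N−1)] = √[0.2500/1255 × 0.9615] = 0.01384.
E = z × SE = 2.33 × 0.01384 = 0.03225 ≈ 3.2 percentage points.

3.2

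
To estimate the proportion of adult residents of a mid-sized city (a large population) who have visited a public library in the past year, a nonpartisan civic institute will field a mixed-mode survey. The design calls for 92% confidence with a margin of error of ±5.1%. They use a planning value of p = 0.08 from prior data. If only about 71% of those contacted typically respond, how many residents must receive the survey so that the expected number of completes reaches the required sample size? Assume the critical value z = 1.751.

Completed interviews needed: n₀ = 1.751² × 0.0736 / 0.051² ≈ 86.76 → 87.
At a 71% response rate, contacts needed = 87 / 0.71 ≈ 122.54 → 123.

123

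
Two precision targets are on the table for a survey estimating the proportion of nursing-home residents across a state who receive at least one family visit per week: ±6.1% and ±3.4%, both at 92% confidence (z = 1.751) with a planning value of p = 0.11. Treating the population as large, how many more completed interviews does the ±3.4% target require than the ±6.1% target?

179

At ±6.1%: n = 1.751² × 0.0979 / 0.061² ≈ 80.67 → 81.
At ±3.4%: n = 1.751² × 0.0979 / 0.034² ≈ 259.66 → 260.
Additional respondents: 260 − 81 = 179.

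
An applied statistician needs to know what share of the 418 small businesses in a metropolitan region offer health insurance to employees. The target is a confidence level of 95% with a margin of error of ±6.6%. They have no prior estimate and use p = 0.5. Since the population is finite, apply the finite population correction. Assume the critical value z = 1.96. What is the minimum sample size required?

Unadjusted: n₀ = 1.96² × 0.50 × 0.50 / 0.066² ≈ 220.48, so n₀ = 221.
Finite population correction with N = 418: n = n₀ / (1 + (n₀−1)/N) = 221 / (1 + 220/418) = 221 / 1.5263 ≈ 144.79.
Rounding up, n = 145.

145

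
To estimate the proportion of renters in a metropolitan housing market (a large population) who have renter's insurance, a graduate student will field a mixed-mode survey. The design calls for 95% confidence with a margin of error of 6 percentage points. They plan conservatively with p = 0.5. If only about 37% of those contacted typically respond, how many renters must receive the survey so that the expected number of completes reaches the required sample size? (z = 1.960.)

Completed interviews needed: n₀ = 1.960² × 0.2500 / 0.060² ≈ 266.78 → 267.
At a 37% response rate, contacts needed = 267 / 0.37 ≈ 721.62 → 722.

722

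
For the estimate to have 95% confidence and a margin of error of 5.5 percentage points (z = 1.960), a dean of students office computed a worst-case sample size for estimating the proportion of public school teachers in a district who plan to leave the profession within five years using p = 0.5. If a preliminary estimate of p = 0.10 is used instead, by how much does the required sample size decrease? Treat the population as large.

Conservative (p = 0.5): n = 1.960² × 0.25 / 0.055² ≈ 317.49 → 318.
Using p = 0.10: p(1−p) = 0.0900, so n = 1.960² × 0.0900 / 0.055² ≈ 114.30 → 115.
Reduction: 318 − 115 = 203.

203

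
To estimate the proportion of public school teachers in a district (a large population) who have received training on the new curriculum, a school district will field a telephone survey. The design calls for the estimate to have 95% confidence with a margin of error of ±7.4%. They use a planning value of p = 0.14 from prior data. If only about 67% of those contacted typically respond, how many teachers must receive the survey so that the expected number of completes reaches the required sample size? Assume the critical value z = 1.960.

Completed interviews needed: n₀ = 1.960² × 0.1204 / 0.074² ≈ 84.46 → 85.
At a 67% response rate, contacts needed = 85 / 0.67 ≈ 126.87 → 127.

127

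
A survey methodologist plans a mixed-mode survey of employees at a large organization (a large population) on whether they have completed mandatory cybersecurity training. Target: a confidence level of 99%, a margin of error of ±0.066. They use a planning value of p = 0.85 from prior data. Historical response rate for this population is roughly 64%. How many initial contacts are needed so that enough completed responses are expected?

For 99% confidence, z = 2.58.
Completed interviews needed: n₀ = 2.58² × 0.1275 / 0.066² ≈ 194.83 → 195.
At a 64% response rate, contacts needed = 195 / 0.64 ≈ 304.69 → 305.

305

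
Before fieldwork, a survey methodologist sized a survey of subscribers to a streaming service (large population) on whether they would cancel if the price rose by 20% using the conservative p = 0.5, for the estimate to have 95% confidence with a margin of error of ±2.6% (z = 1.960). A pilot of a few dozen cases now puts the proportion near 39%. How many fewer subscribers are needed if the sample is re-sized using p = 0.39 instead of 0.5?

69

Conservative (p = 0.5): n = 1.960² × 0.25 / 0.026² ≈ 1420.71 → 1421.
Using p = 0.39: p(1−p) = 0.2379, so n = 1.960² × 0.2379 / 0.026² ≈ 1351.95 → 1352.
Reduction: 1421 − 1352 = 69.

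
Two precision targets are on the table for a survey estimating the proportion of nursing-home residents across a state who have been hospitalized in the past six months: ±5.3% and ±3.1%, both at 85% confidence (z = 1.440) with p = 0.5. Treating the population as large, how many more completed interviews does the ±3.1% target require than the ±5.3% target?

At ±5.3%: n = 1.440² × 0.2500 / 0.053² ≈ 184.55 → 185.
At ±3.1%: n = 1.440² × 0.2500 / 0.031² ≈ 539.44 → 540.
Additional respondents: 540 − 185 = 355.

355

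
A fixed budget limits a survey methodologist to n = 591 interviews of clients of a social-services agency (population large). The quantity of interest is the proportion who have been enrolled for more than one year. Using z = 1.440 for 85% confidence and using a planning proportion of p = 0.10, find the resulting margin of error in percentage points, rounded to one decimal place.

1.8

SE(p̂) = √[p(1−p)/n] = √[0.0900/591] = 0.01234.
E = z × SE = 1.440 × 0.01234 = 0.01777, or 1.8 percentage points.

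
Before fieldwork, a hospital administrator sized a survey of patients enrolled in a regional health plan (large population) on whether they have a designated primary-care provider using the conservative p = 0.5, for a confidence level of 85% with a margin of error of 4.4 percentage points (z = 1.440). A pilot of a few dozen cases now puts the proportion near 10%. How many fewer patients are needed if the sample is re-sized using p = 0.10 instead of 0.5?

171

Conservative (p = 0.5): n = 1.440² × 0.25 / 0.044² ≈ 267.77 → 268.
Using p = 0.10: p(1−p) = 0.0900, so n = 1.440² × 0.0900 / 0.044² ≈ 96.40 → 97.
Reduction: 268 − 97 = 171.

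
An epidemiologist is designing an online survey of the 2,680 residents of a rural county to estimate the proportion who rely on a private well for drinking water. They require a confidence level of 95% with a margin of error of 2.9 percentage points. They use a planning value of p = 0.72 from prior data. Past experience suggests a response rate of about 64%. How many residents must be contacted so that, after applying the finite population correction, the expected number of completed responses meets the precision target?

For 95% confidence, z = 1.96.
Completed interviews needed (unadjusted): n₀ = 1.96² × 0.2016 / 0.029² ≈ 920.89 → 921.
FPC for N = 2,680: n = 921 / (1 + 920/2680) = 921 / 1.3433 ≈ 685.63 → 686.
At a 64% response rate, contacts needed = 686 / 0.64 ≈ 1071.88 → 1072.

1072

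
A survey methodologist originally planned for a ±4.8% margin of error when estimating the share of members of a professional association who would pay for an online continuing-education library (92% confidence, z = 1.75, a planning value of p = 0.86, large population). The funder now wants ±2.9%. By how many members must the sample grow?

278

At ±4.8%: n = 1.75² × 0.1204 / 0.048² ≈ 160.04 → 161.
At ±2.9%: n = 1.75² × 0.1204 / 0.029² ≈ 438.44 → 439.
Additional respondents: 439 − 161 = 278.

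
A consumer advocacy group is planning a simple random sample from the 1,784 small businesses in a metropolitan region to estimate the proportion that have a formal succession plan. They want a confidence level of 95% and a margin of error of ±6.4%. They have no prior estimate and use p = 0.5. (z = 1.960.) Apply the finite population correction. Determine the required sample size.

208

Unadjusted: n₀ = 1.960² × 0.50 × 0.50 / 0.064² ≈ 234.47, so n₀ = 235.
Finite population correction with N = 1,784: n = n₀ / (1 + (n₀−1)/N) = 235 / (1 + 234/1784) = 235 / 1.1312 ≈ 207.75.
Rounding up, n = 208.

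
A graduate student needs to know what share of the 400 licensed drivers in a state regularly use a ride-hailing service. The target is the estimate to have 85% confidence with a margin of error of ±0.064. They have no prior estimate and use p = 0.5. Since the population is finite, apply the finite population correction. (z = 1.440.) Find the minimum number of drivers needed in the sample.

97

Unadjusted: n₀ = 1.440² × 0.50 × 0.50 / 0.064² ≈ 126.56, so n₀ = 127.
Finite population correction with N = 400: n = n₀ / (1 + (n₀−1)/N) = 127 / (1 + 126/400) = 127 / 1.3150 ≈ 96.58.
Rounding up, n = 97.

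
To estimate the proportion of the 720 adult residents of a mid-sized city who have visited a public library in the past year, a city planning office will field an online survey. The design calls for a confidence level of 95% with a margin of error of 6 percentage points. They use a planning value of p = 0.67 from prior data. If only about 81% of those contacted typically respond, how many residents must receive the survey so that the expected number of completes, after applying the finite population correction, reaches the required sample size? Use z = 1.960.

Completed interviews needed (unadjusted): n₀ = 1.960² × 0.2211 / 0.060² ≈ 235.94 → 236.
FPC for N = 720: n = 236 / (1 + 235/720) = 236 / 1.3264 ≈ 177.93 → 178.
At an 81% response rate, contacts needed = 178 / 0.81 ≈ 219.75 → 220.

220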